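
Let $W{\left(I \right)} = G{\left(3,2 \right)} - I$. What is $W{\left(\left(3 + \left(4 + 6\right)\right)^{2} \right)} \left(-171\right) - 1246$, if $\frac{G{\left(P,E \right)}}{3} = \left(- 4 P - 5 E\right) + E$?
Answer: $37913$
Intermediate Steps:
$G{\left(P,E \right)} = - 12 E - 12 P$ ($G{\left(P,E \right)} = 3 \left(\left(- 4 P - 5 E\right) + E\right) = 3 \left(\left(- 5 E - 4 P\right) + E\right) = 3 \left(- 4 E - 4 P\right) = - 12 E - 12 P$)
$W{\left(I \right)} = -60 - I$ ($W{\left(I \right)} = \left(\left(-12\right) 2 - 36\right) - I = \left(-24 - 36\right) - I = -60 - I$)
$W{\left(\left(3 + \left(4 + 6\right)\right)^{2} \right)} \left(-171\right) - 1246 = \left(-60 - \left(3 + \left(4 + 6\right)\right)^{2}\right) \left(-171\right) - 1246 = \left(-60 - \left(3 + 10\right)^{2}\right) \left(-171\right) - 1246 = \left(-60 - 13^{2}\right) \left(-171\right) - 1246 = \left(-60 - 169\right) \left(-171\right) - 1246 = \left(-229\right) \left(-171\right) - 1246 = 39159 - 1246 = 37913$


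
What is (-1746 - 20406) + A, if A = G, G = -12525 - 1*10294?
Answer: -44971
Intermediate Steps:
G = -22819 (G = -12525 - 10294 = -22819)
A = -22819
(-1746 - 20406) + A = (-1746 - 20406) - 22819 = -22152 - 22819 = -44971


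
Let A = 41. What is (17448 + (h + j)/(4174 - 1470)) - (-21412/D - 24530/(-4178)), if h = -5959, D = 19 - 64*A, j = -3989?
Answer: 64120365070777/3678687220 ≈ 17430.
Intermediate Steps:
D = -2605 (D = 19 - 64*41 = 19 - 2624 = -2605)
(17448 + (h + j)/(4174 - 1470)) - (-21412/D - 24530/(-4178)) = (17448 + (-5959 - 3989)/(4174 - 1470)) - (-21412/(-2605) - 24530/(-4178)) = (17448 - 9948/2704) - (-21412*(-1/2605) - 24530*(-1/4178)) = (17448 - 9948*1/2704) - (21412/2605 + 12265/2089) = (17448 - 2487/676) - 1*76679993/5441845 = 11792361/676 - 76679993/5441845 = 64120365070777/3678687220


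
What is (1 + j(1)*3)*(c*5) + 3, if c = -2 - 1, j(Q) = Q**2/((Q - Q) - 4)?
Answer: -3/4 ≈ -0.75000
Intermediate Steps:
j(Q) = -Q**2/4 (j(Q) = Q**2/(0 - 4) = Q**2/(-4) = -Q**2/4)
c = -3
(1 + j(1)*3)*(c*5) + 3 = (1 - 1/4*1**2*3)*(-3*5) + 3 = (1 - 1/4*1*3)*(-15) + 3 = (1 - 1/4*3)*(-15) + 3 = (1 - 3/4)*(-15) + 3 = (1/4)*(-15) + 3 = -15/4 + 3 = -3/4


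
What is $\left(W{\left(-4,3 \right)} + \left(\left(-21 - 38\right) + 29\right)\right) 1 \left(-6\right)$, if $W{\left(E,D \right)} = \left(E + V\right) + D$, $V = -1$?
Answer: $192$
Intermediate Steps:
$W{\left(E,D \right)} = -1 + D + E$ ($W{\left(E,D \right)} = \left(E - 1\right) + D = \left(-1 + E\right) + D = -1 + D + E$)
$\left(W{\left(-4,3 \right)} + \left(\left(-21 - 38\right) + 29\right)\right) 1 \left(-6\right) = \left(\left(-1 + 3 - 4\right) + \left(\left(-21 - 38\right) + 29\right)\right) 1 \left(-6\right) = \left(-2 + \left(-59 + 29\right)\right) \left(-6\right) = \left(-2 - 30\right) \left(-6\right) = \left(-32\right) \left(-6\right) = 192$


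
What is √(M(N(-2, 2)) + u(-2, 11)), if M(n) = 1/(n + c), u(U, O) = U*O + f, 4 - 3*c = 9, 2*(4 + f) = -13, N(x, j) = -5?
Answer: I*√3265/10 ≈ 5.714*I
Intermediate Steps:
f = -21/2 (f = -4 + (½)*(-13) = -4 - 13/2 = -21/2 ≈ -10.500)
c = -5/3 (c = 4/3 - ⅓*9 = 4/3 - 3 = -5/3 ≈ -1.6667)
u(U, O) = -21/2 + O*U (u(U, O) = U*O - 21/2 = O*U - 21/2 = -21/2 + O*U)
M(n) = 1/(-5/3 + n) (M(n) = 1/(n - 5/3) = 1/(-5/3 + n))
√(M(N(-2, 2)) + u(-2, 11)) = √(3/(-5 + 3*(-5)) + (-21/2 + 11*(-2))) = √(3/(-5 - 15) + (-21/2 - 22)) = √(3/(-20) - 65/2) = √(3*(-1/20) - 65/2) = √(-3/20 - 65/2) = √(-653/20) = I*√3265/10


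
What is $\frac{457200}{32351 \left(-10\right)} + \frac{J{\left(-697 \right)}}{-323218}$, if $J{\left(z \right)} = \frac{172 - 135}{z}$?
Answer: $- \frac{605878534949}{428713446238} \approx -1.4132$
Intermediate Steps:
$J{\left(z \right)} = \frac{37}{z}$
$\frac{457200}{32351 \left(-10\right)} + \frac{J{\left(-697 \right)}}{-323218} = \frac{457200}{32351 \left(-10\right)} + \frac{37 \frac{1}{-697}}{-323218} = \frac{457200}{-323510} + 37 \left(- \frac{1}{697}\right) \left(- \frac{1}{323218}\right) = 457200 \left(- \frac{1}{323510}\right) - - \frac{37}{225282946} = - \frac{45720}{32351} + \frac{37}{225282946} = - \frac{605878534949}{428713446238}$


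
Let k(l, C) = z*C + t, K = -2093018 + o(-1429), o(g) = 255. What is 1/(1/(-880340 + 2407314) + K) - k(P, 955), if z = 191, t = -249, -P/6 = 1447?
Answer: -582096746200338090/3195594689161 ≈ -1.8216e+5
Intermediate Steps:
P = -8682 (P = -6*1447 = -8682)
K = -2092763 (K = -2093018 + 255 = -2092763)
k(l, C) = -249 + 191*C (k(l, C) = 191*C - 249 = -249 + 191*C)
1/(1/(-880340 + 2407314) + K) - k(P, 955) = 1/(1/(-880340 + 2407314) - 2092763) - (-249 + 191*955) = 1/(1/1526974 - 2092763) - (-249 + 182405) = 1/(1/1526974 - 2092763) - 1*182156 = 1/(-3195594689161/1526974) - 182156 = -1526974/3195594689161 - 182156 = -582096746200338090/3195594689161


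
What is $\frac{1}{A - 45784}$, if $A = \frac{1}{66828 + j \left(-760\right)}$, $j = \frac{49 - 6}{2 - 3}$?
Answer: $- \frac{99508}{4555874271} \approx -2.1842 \cdot 10^{-5}$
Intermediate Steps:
$j = -43$ ($j = \frac{43}{-1} = 43 \left(-1\right) = -43$)
$A = \frac{1}{99508}$ ($A = \frac{1}{66828 - -32680} = \frac{1}{66828 + 32680} = \frac{1}{99508} \approx 1.0049 \cdot 10^{-5}$)
$\frac{1}{A - 45784} = \frac{1}{\frac{1}{99508} - 45784} = \frac{1}{- \frac{4555874271}{99508}} = - \frac{99508}{4555874271}$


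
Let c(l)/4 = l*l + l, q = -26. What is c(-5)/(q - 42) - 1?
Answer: -37/17 ≈ -2.1765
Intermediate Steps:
c(l) = 4*l + 4*l² (c(l) = 4*(l*l + l) = 4*(l² + l) = 4*(l + l²) = 4*l + 4*l²)
c(-5)/(q - 42) - 1 = (4*(-5)*(1 - 5))/(-26 - 42) - 1 = (4*(-5)*(-4))/(-68) - 1 = -1/68*80 - 1 = -20/17 - 1 = -37/17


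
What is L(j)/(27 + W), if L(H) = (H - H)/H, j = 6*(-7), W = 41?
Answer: 0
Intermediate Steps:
j = -42
L(H) = 0 (L(H) = 0/H = 0)
L(j)/(27 + W) = 0/(27 + 41) = 0/68 = 0*(1/68) = 0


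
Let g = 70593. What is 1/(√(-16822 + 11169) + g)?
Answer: 70593/4983377302 - I*√5653/4983377302 ≈ 1.4166e-5 - 1.5087e-8*I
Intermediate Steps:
1/(√(-16822 + 11169) + g) = 1/(√(-16822 + 11169) + 70593) = 1/(√(-5653) + 70593) = 1/(I*√5653 + 70593) = 1/(70593 + I*√5653)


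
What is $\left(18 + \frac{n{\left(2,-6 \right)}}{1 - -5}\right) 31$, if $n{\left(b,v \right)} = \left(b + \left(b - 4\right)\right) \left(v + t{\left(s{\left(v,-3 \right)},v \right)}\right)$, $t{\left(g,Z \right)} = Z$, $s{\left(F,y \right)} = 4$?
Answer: $558$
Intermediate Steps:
$n{\left(b,v \right)} = 2 v \left(-4 + 2 b\right)$ ($n{\left(b,v \right)} = \left(b + \left(b - 4\right)\right) \left(v + v\right) = \left(b + \left(-4 + b\right)\right) 2 v = \left(-4 + 2 b\right) 2 v = 2 v \left(-4 + 2 b\right)$)
$\left(18 + \frac{n{\left(2,-6 \right)}}{1 - -5}\right) 31 = \left(18 + \frac{4 \left(-6\right) \left(-2 + 2\right)}{1 - -5}\right) 31 = \left(18 + \frac{4 \left(-6\right) 0}{1 + 5}\right) 31 = \left(18 + \frac{0}{6}\right) 31 = \left(18 + 0 \cdot \frac{1}{6}\right) 31 = \left(18 + 0\right) 31 = 18 \cdot 31 = 558$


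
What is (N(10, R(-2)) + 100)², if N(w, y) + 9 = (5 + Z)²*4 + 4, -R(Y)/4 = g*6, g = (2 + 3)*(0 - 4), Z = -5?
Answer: 9025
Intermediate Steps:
g = -20 (g = 5*(-4) = -20)
R(Y) = 480 (R(Y) = -(-80)*6 = -4*(-120) = 480)
N(w, y) = -5 (N(w, y) = -9 + ((5 - 5)²*4 + 4) = -9 + (0²*4 + 4) = -9 + (0*4 + 4) = -9 + (0 + 4) = -9 + 4 = -5)
(N(10, R(-2)) + 100)² = (-5 + 100)² = 95² = 9025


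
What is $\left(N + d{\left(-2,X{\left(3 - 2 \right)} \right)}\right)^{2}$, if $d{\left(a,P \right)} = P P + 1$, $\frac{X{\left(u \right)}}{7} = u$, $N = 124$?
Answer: $30276$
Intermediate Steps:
$X{\left(u \right)} = 7 u$
$d{\left(a,P \right)} = 1 + P^{2}$ ($d{\left(a,P \right)} = P^{2} + 1 = 1 + P^{2}$)
$\left(N + d{\left(-2,X{\left(3 - 2 \right)} \right)}\right)^{2} = \left(124 + \left(1 + \left(7 \left(3 - 2\right)\right)^{2}\right)\right)^{2} = \left(124 + \left(1 + \left(7 \cdot 1\right)^{2}\right)\right)^{2} = \left(124 + \left(1 + 7^{2}\right)\right)^{2} = \left(124 + \left(1 + 49\right)\right)^{2} = \left(124 + 50\right)^{2} = 174^{2} = 30276$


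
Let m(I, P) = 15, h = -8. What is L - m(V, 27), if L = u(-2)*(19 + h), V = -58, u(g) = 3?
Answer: 18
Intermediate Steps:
L = 33 (L = 3*(19 - 8) = 3*11 = 33)
L - m(V, 27) = 33 - 1*15 = 33 - 15 = 18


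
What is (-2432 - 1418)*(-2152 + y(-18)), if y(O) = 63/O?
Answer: 8298675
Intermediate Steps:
(-2432 - 1418)*(-2152 + y(-18)) = (-2432 - 1418)*(-2152 + 63/(-18)) = -3850*(-2152 + 63*(-1/18)) = -3850*(-2152 - 7/2) = -3850*(-4311/2) = 8298675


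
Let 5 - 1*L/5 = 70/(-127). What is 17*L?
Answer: 59925/127 ≈ 471.85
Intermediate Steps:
L = 3525/127 (L = 25 - 350/(-127) = 25 - 350*(-1)/127 = 25 - 5*(-70/127) = 25 + 350/127 = 3525/127 ≈ 27.756)
17*L = 17*(3525/127) = 59925/127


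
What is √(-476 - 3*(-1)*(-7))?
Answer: I*√497 ≈ 22.293*I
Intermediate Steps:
√(-476 - 3*(-1)*(-7)) = √(-476 + 3*(-7)) = √(-476 - 21) = √(-497) = I*√497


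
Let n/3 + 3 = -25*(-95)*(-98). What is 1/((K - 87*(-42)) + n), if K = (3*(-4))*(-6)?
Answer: -1/694533 ≈ -1.4398e-6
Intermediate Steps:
K = 72 (K = -12*(-6) = 72)
n = -698259 (n = -9 + 3*(-25*(-95)*(-98)) = -9 + 3*(2375*(-98)) = -9 + 3*(-232750) = -9 - 698250 = -698259)
1/((K - 87*(-42)) + n) = 1/((72 - 87*(-42)) - 698259) = 1/((72 + 3654) - 698259) = 1/(3726 - 698259) = 1/(-694533) = -1/694533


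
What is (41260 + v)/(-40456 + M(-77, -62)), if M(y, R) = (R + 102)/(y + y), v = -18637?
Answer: -1741971/3115132 ≈ -0.55920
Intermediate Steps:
M(y, R) = (102 + R)/(2*y) (M(y, R) = (102 + R)/((2*y)) = (102 + R)*(1/(2*y)) = (102 + R)/(2*y))
(41260 + v)/(-40456 + M(-77, -62)) = (41260 - 18637)/(-40456 + (½)*(102 - 62)/(-77)) = 22623/(-40456 + (½)*(-1/77)*40) = 22623/(-40456 - 20/77) = 22623/(-3115132/77) = 22623*(-77/3115132) = -1741971/3115132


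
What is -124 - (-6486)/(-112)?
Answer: -10187/56 ≈ -181.91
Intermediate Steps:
-124 - (-6486)/(-112) = -124 - (-6486)*(-1)/112 = -124 - 141*23/56 = -124 - 3243/56 = -10187/56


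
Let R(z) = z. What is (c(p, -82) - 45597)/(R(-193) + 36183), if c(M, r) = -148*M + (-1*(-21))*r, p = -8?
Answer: -9227/7198 ≈ -1.2819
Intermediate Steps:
c(M, r) = -148*M + 21*r
(c(p, -82) - 45597)/(R(-193) + 36183) = ((-148*(-8) + 21*(-82)) - 45597)/(-193 + 36183) = ((1184 - 1722) - 45597)/35990 = (-538 - 45597)*(1/35990) = -46135*1/35990 = -9227/7198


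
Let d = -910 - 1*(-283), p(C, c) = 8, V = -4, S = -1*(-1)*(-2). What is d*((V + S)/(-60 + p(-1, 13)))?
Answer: -1881/26 ≈ -72.346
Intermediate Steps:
S = -2 (S = 1*(-2) = -2)
d = -627 (d = -910 + 283 = -627)
d*((V + S)/(-60 + p(-1, 13))) = -627*(-4 - 2)/(-60 + 8) = -(-3762)/(-52) = -(-3762)*(-1)/52 = -627*3/26 = -1881/26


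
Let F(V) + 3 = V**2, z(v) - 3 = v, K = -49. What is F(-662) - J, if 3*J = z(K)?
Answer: 1314769/3 ≈ 4.3826e+5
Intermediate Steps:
z(v) = 3 + v
F(V) = -3 + V**2
J = -46/3 (J = (3 - 49)/3 = (1/3)*(-46) = -46/3 ≈ -15.333)
F(-662) - J = (-3 + (-662)**2) - 1*(-46/3) = (-3 + 438244) + 46/3 = 438241 + 46/3 = 1314769/3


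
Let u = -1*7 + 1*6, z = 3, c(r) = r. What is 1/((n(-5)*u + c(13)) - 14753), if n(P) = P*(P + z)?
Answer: -1/14750 ≈ -6.7797e-5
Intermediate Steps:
u = -1 (u = -7 + 6 = -1)
n(P) = P*(3 + P) (n(P) = P*(P + 3) = P*(3 + P))
1/((n(-5)*u + c(13)) - 14753) = 1/((-5*(3 - 5)*(-1) + 13) - 14753) = 1/((-5*(-2)*(-1) + 13) - 14753) = 1/((10*(-1) + 13) - 14753) = 1/((-10 + 13) - 14753) = 1/(3 - 14753) = 1/(-14750) = -1/14750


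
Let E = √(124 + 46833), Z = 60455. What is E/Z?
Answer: √46957/60455 ≈ 0.0035844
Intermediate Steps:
E = √46957 ≈ 216.70
E/Z = √46957/60455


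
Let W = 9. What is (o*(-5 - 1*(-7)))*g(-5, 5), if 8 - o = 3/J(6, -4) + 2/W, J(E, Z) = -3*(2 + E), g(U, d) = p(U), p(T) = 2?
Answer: 569/18 ≈ 31.611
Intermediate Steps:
g(U, d) = 2
J(E, Z) = -6 - 3*E
o = 569/72 (o = 8 - (3/(-6 - 3*6) + 2/9) = 8 - (3/(-6 - 18) + 2*(⅑)) = 8 - (3/(-24) + 2/9) = 8 - (3*(-1/24) + 2/9) = 8 - (-⅛ + 2/9) = 8 - 1*7/72 = 8 - 7/72 = 569/72 ≈ 7.9028)
(o*(-5 - 1*(-7)))*g(-5, 5) = (569*(-5 - 1*(-7))/72)*2 = (569*(-5 + 7)/72)*2 = ((569/72)*2)*2 = (569/36)*2 = 569/18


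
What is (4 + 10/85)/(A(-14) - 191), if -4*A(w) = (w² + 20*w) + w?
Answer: -140/5661 ≈ -0.024731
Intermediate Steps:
A(w) = -21*w/4 - w²/4 (A(w) = -((w² + 20*w) + w)/4 = -(w² + 21*w)/4 = -21*w/4 - w²/4)
(4 + 10/85)/(A(-14) - 191) = (4 + 10/85)/(-¼*(-14)*(21 - 14) - 191) = (4 + 10*(1/85))/(-¼*(-14)*7 - 191) = (4 + 2/17)/(49/2 - 191) = 70/(17*(-333/2)) = (70/17)*(-2/333) = -140/5661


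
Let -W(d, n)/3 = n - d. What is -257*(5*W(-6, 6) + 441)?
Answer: -67077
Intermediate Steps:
W(d, n) = -3*n + 3*d (W(d, n) = -3*(n - d) = -3*n + 3*d)
-257*(5*W(-6, 6) + 441) = -257*(5*(-3*6 + 3*(-6)) + 441) = -257*(5*(-18 - 18) + 441) = -257*(5*(-36) + 441) = -257*(-180 + 441) = -257*261 = -67077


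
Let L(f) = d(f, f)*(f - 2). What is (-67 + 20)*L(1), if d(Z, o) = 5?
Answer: 235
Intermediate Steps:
L(f) = -10 + 5*f (L(f) = 5*(f - 2) = 5*(-2 + f) = -10 + 5*f)
(-67 + 20)*L(1) = (-67 + 20)*(-10 + 5*1) = -47*(-10 + 5) = -47*(-5) = 235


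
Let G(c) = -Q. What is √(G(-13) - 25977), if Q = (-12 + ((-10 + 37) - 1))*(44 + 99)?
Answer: 7*I*√571 ≈ 167.27*I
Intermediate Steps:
Q = 2002 (Q = (-12 + (27 - 1))*143 = (-12 + 26)*143 = 14*143 = 2002)
G(c) = -2002 (G(c) = -1*2002 = -2002)
√(G(-13) - 25977) = √(-2002 - 25977) = √(-27979) = 7*I*√571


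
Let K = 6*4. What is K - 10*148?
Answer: -1456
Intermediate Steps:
K = 24
K - 10*148 = 24 - 10*148 = 24 - 1480 = -1456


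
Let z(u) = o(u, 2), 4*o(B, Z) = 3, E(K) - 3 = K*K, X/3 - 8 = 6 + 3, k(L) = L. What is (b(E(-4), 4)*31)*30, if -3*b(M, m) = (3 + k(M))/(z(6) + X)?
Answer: -27280/207 ≈ -131.79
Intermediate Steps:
X = 51 (X = 24 + 3*(6 + 3) = 24 + 3*9 = 24 + 27 = 51)
E(K) = 3 + K**2 (E(K) = 3 + K*K = 3 + K**2)
o(B, Z) = 3/4 (o(B, Z) = (1/4)*3 = 3/4)
z(u) = 3/4
b(M, m) = -4/207 - 4*M/621 (b(M, m) = -(3 + M)/(3*(3/4 + 51)) = -(3 + M)/(3*207/4) = -(3 + M)*4/(3*207) = -(4/69 + 4*M/207)/3 = -4/207 - 4*M/621)
(b(E(-4), 4)*31)*30 = ((-4/207 - 4*(3 + (-4)**2)/621)*31)*30 = ((-4/207 - 4*(3 + 16)/621)*31)*30 = ((-4/207 - 4/621*19)*31)*30 = ((-4/207 - 76/621)*31)*30 = -88/621*31*30 = -2728/621*30 = -27280/207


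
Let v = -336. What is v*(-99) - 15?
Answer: 33249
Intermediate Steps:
v*(-99) - 15 = -336*(-99) - 15 = 33264 - 15 = 33249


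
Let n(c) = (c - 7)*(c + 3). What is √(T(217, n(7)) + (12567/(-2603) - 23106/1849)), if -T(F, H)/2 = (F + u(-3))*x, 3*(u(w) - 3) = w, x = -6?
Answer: 3*√3634089778805/111929 ≈ 51.095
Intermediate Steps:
u(w) = 3 + w/3
n(c) = (-7 + c)*(3 + c)
T(F, H) = 24 + 12*F (T(F, H) = -2*(F + (3 + (⅓)*(-3)))*(-6) = -2*(F + (3 - 1))*(-6) = -2*(F + 2)*(-6) = -2*(2 + F)*(-6) = -2*(-12 - 6*F) = 24 + 12*F)
√(T(217, n(7)) + (12567/(-2603) - 23106/1849)) = √((24 + 12*217) + (12567/(-2603) - 23106/1849)) = √((24 + 2604) + (12567*(-1/2603) - 23106*1/1849)) = √(2628 + (-12567/2603 - 23106/1849)) = √(2628 - 83381301/4812947) = √(12565043415/4812947) = 3*√3634089778805/111929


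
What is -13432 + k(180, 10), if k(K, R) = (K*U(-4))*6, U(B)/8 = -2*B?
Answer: 55688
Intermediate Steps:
U(B) = -16*B (U(B) = 8*(-2*B) = -16*B)
k(K, R) = 384*K (k(K, R) = (K*(-16*(-4)))*6 = (K*64)*6 = (64*K)*6 = 384*K)
-13432 + k(180, 10) = -13432 + 384*180 = -13432 + 69120 = 55688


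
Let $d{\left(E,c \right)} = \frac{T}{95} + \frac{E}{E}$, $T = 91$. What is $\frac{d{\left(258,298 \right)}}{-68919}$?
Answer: $- \frac{62}{2182435} \approx -2.8409 \cdot 10^{-5}$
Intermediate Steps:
$d{\left(E,c \right)} = \frac{186}{95}$ ($d{\left(E,c \right)} = \frac{91}{95} + \frac{E}{E} = 91 \cdot \frac{1}{95} + 1 = \frac{91}{95} + 1 = \frac{186}{95}$)
$\frac{d{\left(258,298 \right)}}{-68919} = \frac{186}{95 \left(-68919\right)} = \frac{186}{95} \left(- \frac{1}{68919}\right) = - \frac{62}{2182435}$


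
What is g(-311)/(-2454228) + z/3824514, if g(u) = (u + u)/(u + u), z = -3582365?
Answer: -488441350763/521457185844 ≈ -0.93669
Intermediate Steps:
g(u) = 1 (g(u) = (2*u)/((2*u)) = (2*u)*(1/(2*u)) = 1)
g(-311)/(-2454228) + z/3824514 = 1/(-2454228) - 3582365/3824514 = 1*(-1/2454228) - 3582365*1/3824514 = -1/2454228 - 3582365/3824514 = -488441350763/521457185844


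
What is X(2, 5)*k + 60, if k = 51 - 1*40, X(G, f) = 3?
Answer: 93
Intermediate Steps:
k = 11 (k = 51 - 40 = 11)
X(2, 5)*k + 60 = 3*11 + 60 = 33 + 60 = 93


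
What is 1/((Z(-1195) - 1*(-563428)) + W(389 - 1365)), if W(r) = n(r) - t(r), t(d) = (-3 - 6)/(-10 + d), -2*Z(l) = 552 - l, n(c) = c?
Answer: 493/276858196 ≈ 1.7807e-6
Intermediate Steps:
Z(l) = -276 + l/2 (Z(l) = -(552 - l)/2 = -276 + l/2)
t(d) = -9/(-10 + d)
W(r) = r + 9/(-10 + r) (W(r) = r - (-9)/(-10 + r) = r + 9/(-10 + r))
1/((Z(-1195) - 1*(-563428)) + W(389 - 1365)) = 1/(((-276 + (½)*(-1195)) - 1*(-563428)) + (9 + (389 - 1365)*(-10 + (389 - 1365)))/(-10 + (389 - 1365))) = 1/(((-276 - 1195/2) + 563428) + (9 - 976*(-10 - 976))/(-10 - 976)) = 1/((-1747/2 + 563428) + (9 - 976*(-986))/(-986)) = 1/(1125109/2 - (9 + 962336)/986) = 1/(1125109/2 - 1/986*962345) = 1/(1125109/2 - 962345/986) = 1/(276858196/493) = 493/276858196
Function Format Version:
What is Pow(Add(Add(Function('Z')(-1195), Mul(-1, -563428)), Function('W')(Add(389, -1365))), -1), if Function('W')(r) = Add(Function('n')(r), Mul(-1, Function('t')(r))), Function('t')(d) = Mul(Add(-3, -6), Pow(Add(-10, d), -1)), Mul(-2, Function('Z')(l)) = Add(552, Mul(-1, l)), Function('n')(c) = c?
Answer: Rational(493, 276858196) ≈ 1.7807e-6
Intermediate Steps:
Function('Z')(l) = Add(-276, Mul(Rational(1, 2), l)) (Function('Z')(l) = Mul(Rational(-1, 2), Add(552, Mul(-1, l))) = Add(-276, Mul(Rational(1, 2), l)))
Function('t')(d) = Mul(-9, Pow(Add(-10, d), -1))
Function('W')(r) = Add(r, Mul(9, Pow(Add(-10, r), -1))) (Function('W')(r) = Add(r, Mul(-1, Mul(-9, Pow(Add(-10, r), -1)))) = Add(r, Mul(9, Pow(Add(-10, r), -1))))
Pow(Add(Add(Function('Z')(-1195), Mul(-1, -563428)), Function('W')(Add(389, -1365))), -1) = Pow(Add(Add(Add(-276, Mul(Rational(1, 2), -1195)), Mul(-1, -563428)), Mul(Pow(Add(-10, Add(389, -1365)), -1), Add(9, Mul(Add(389, -1365), Add(-10, Add(389, -1365)))))), -1) = Pow(Add(Add(Add(-276, Rational(-1195, 2)), 563428), Mul(Pow(Add(-10, -976), -1), Add(9, Mul(-976, Add(-10, -976))))), -1) = Pow(Add(Add(Rational(-1747, 2), 563428), Mul(Pow(-986, -1), Add(9, Mul(-976, -986)))), -1) = Pow(Add(Rational(1125109, 2), Mul(Rational(-1, 986), Add(9, 962336))), -1) = Pow(Add(Rational(1125109, 2), Mul(Rational(-1, 986), 962345)), -1) = Pow(Add(Rational(1125109, 2), Rational(-962345, 986)), -1) = Pow(Rational(276858196, 493), -1) = Rational(493, 276858196)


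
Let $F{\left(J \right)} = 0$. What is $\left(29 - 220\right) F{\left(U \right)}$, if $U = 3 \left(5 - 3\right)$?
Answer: $0$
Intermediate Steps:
$U = 6$ ($U = 3 \cdot 2 = 6$)
$\left(29 - 220\right) F{\left(U \right)} = \left(29 - 220\right) 0 = \left(-191\right) 0 = 0$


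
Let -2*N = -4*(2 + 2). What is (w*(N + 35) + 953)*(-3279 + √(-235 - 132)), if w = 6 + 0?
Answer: -3970869 + 1211*I*√367 ≈ -3.9709e+6 + 23199.0*I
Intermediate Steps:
w = 6
N = 8 (N = -(-2)*(2 + 2) = -(-2)*4 = -½*(-16) = 8)
(w*(N + 35) + 953)*(-3279 + √(-235 - 132)) = (6*(8 + 35) + 953)*(-3279 + √(-235 - 132)) = (6*43 + 953)*(-3279 + √(-367)) = (258 + 953)*(-3279 + I*√367) = 1211*(-3279 + I*√367) = -3970869 + 1211*I*√367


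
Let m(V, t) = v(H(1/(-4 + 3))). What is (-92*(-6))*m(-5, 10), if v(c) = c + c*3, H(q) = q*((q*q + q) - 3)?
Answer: 6624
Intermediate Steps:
H(q) = q*(-3 + q + q²) (H(q) = q*((q² + q) - 3) = q*((q + q²) - 3) = q*(-3 + q + q²))
v(c) = 4*c (v(c) = c + 3*c = 4*c)
m(V, t) = 12 (m(V, t) = 4*((-3 + 1/(-4 + 3) + (1/(-4 + 3))²)/(-4 + 3)) = 4*((-3 + 1/(-1) + (1/(-1))²)/(-1)) = 4*(-(-3 - 1 + (-1)²)) = 4*(-(-3 - 1 + 1)) = 4*(-1*(-3)) = 4*3 = 12)
(-92*(-6))*m(-5, 10) = -92*(-6)*12 = 552*12 = 6624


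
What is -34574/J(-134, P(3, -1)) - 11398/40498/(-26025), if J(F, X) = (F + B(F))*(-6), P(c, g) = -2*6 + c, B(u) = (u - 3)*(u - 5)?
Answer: 3036743478916/9964669074525 ≈ 0.30475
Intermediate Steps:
B(u) = (-5 + u)*(-3 + u) (B(u) = (-3 + u)*(-5 + u) = (-5 + u)*(-3 + u))
P(c, g) = -12 + c
J(F, X) = -90 - 6*F² + 42*F (J(F, X) = (F + (15 + F² - 8*F))*(-6) = (15 + F² - 7*F)*(-6) = -90 - 6*F² + 42*F)
-34574/J(-134, P(3, -1)) - 11398/40498/(-26025) = -34574/(-90 - 6*(-134)² + 42*(-134)) - 11398/40498/(-26025) = -34574/(-90 - 6*17956 - 5628) - 11398*1/40498*(-1/26025) = -34574/(-90 - 107736 - 5628) - 5699/20249*(-1/26025) = -34574/(-113454) + 5699/526980225 = -34574*(-1/113454) + 5699/526980225 = 17287/56727 + 5699/526980225 = 3036743478916/9964669074525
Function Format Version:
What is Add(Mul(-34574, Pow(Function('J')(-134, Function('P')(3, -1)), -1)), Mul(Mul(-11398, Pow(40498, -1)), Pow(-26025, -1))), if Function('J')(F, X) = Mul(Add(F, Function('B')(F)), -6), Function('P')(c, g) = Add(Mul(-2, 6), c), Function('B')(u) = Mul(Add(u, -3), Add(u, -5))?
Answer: Rational(3036743478916, 9964669074525) ≈ 0.30475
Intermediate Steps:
Function('B')(u) = Mul(Add(-5, u), Add(-3, u)) (Function('B')(u) = Mul(Add(-3, u), Add(-5, u)) = Mul(Add(-5, u), Add(-3, u)))
Function('P')(c, g) = Add(-12, c)
Function('J')(F, X) = Add(-90, Mul(-6, Pow(F, 2)), Mul(42, F)) (Function('J')(F, X) = Mul(Add(F, Add(15, Pow(F, 2), Mul(-8, F))), -6) = Mul(Add(15, Pow(F, 2), Mul(-7, F)), -6) = Add(-90, Mul(-6, Pow(F, 2)), Mul(42, F)))
Add(Mul(-34574, Pow(Function('J')(-134, Function('P')(3, -1)), -1)), Mul(Mul(-11398, Pow(40498, -1)), Pow(-26025, -1))) = Add(Mul(-34574, Pow(Add(-90, Mul(-6, Pow(-134, 2)), Mul(42, -134)), -1)), Mul(Mul(-11398, Pow(40498, -1)), Pow(-26025, -1))) = Add(Mul(-34574, Pow(Add(-90, Mul(-6, 17956), -5628), -1)), Mul(Mul(-11398, Rational(1, 40498)), Rational(-1, 26025))) = Add(Mul(-34574, Pow(Add(-90, -107736, -5628), -1)), Mul(Rational(-5699, 20249), Rational(-1, 26025))) = Add(Mul(-34574, Pow(-113454, -1)), Rational(5699, 526980225)) = Add(Mul(-34574, Rational(-1, 113454)), Rational(5699, 526980225)) = Add(Rational(17287, 56727), Rational(5699, 526980225)) = Rational(3036743478916, 9964669074525)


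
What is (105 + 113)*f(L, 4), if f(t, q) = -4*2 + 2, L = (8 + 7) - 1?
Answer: -1308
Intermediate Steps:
L = 14 (L = 15 - 1 = 14)
f(t, q) = -6 (f(t, q) = -8 + 2 = -6)
(105 + 113)*f(L, 4) = (105 + 113)*(-6) = 218*(-6) = -1308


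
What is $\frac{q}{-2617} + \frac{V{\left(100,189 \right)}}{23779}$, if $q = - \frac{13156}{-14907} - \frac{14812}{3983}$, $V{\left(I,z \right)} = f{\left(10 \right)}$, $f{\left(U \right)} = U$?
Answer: $\frac{794038168102}{527836996986369} \approx 0.0015043$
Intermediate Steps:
$V{\left(I,z \right)} = 10$
$q = - \frac{24057448}{8482083}$ ($q = \left(-13156\right) \left(- \frac{1}{14907}\right) - \frac{2116}{569} = \frac{13156}{14907} - \frac{2116}{569} = - \frac{24057448}{8482083} \approx -2.8363$)
$\frac{q}{-2617} + \frac{V{\left(100,189 \right)}}{23779} = - \frac{24057448}{8482083 \left(-2617\right)} + \frac{10}{23779} = \left(- \frac{24057448}{8482083}\right) \left(- \frac{1}{2617}\right) + 10 \cdot \frac{1}{23779} = \frac{24057448}{22197611211} + \frac{10}{23779} = \frac{794038168102}{527836996986369}$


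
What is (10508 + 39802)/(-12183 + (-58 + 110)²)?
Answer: -50310/9479 ≈ -5.3075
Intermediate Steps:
(10508 + 39802)/(-12183 + (-58 + 110)²) = 50310/(-12183 + 52²) = 50310/(-12183 + 2704) = 50310/(-9479) = 50310*(-1/9479) = -50310/9479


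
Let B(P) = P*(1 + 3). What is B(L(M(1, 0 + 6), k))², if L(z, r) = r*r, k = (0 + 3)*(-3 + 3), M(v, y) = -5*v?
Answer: 0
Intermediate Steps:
k = 0 (k = 3*0 = 0)
L(z, r) = r²
B(P) = 4*P (B(P) = P*4 = 4*P)
B(L(M(1, 0 + 6), k))² = (4*0²)² = (4*0)² = 0² = 0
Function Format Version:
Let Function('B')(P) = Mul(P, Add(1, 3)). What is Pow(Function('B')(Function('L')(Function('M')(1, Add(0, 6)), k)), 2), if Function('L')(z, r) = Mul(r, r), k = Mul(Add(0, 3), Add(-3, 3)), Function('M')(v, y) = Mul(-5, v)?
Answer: 0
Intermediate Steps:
k = 0 (k = Mul(3, 0) = 0)
Function('L')(z, r) = Pow(r, 2)
Function('B')(P) = Mul(4, P) (Function('B')(P) = Mul(P, 4) = Mul(4, P))
Pow(Function('B')(Function('L')(Function('M')(1, Add(0, 6)), k)), 2) = Pow(Mul(4, Pow(0, 2)), 2) = Pow(Mul(4, 0), 2) = Pow(0, 2) = 0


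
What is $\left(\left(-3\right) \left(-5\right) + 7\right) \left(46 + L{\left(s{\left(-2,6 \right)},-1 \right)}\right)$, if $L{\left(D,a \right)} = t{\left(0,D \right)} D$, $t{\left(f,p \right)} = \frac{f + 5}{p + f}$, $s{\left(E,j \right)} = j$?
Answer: $1122$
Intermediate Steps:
$t{\left(f,p \right)} = \frac{5 + f}{f + p}$
$L{\left(D,a \right)} = 5$ ($L{\left(D,a \right)} = \frac{5 + 0}{0 + D} D = \frac{1}{D} 5 D = \frac{5}{D} D = 5$)
$\left(\left(-3\right) \left(-5\right) + 7\right) \left(46 + L{\left(s{\left(-2,6 \right)},-1 \right)}\right) = \left(\left(-3\right) \left(-5\right) + 7\right) \left(46 + 5\right) = \left(15 + 7\right) 51 = 22 \cdot 51 = 1122$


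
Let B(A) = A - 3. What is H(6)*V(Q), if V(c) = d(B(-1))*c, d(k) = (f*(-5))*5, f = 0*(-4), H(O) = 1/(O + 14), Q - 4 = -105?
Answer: 0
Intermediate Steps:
Q = -101 (Q = 4 - 105 = -101)
H(O) = 1/(14 + O)
B(A) = -3 + A
f = 0
d(k) = 0 (d(k) = (0*(-5))*5 = 0*5 = 0)
V(c) = 0 (V(c) = 0*c = 0)
H(6)*V(Q) = 0/(14 + 6) = 0/20 = (1/20)*0 = 0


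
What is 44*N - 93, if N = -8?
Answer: -445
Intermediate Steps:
44*N - 93 = 44*(-8) - 93 = -352 - 93 = -445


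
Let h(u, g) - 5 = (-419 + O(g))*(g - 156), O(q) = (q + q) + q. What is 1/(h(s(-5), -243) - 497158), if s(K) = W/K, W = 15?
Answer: -1/39101 ≈ -2.5575e-5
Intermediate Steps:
O(q) = 3*q (O(q) = 2*q + q = 3*q)
s(K) = 15/K
h(u, g) = 5 + (-419 + 3*g)*(-156 + g) (h(u, g) = 5 + (-419 + 3*g)*(g - 156) = 5 + (-419 + 3*g)*(-156 + g))
1/(h(s(-5), -243) - 497158) = 1/((65369 - 887*(-243) + 3*(-243)²) - 497158) = 1/((65369 + 215541 + 3*59049) - 497158) = 1/((65369 + 215541 + 177147) - 497158) = 1/(458057 - 497158) = 1/(-39101) = -1/39101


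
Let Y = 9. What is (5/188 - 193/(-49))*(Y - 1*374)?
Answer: -13333085/9212 ≈ -1447.4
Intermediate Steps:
(5/188 - 193/(-49))*(Y - 1*374) = (5/188 - 193/(-49))*(9 - 1*374) = (5*(1/188) - 193*(-1/49))*(9 - 374) = (5/188 + 193/49)*(-365) = (36529/9212)*(-365) = -13333085/9212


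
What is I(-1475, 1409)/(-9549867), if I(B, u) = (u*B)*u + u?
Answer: 976096022/3183289 ≈ 306.63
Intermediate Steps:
I(B, u) = u + B*u² (I(B, u) = (B*u)*u + u = B*u² + u = u + B*u²)
I(-1475, 1409)/(-9549867) = (1409*(1 - 1475*1409))/(-9549867) = (1409*(1 - 2078275))*(-1/9549867) = (1409*(-2078274))*(-1/9549867) = -2928288066*(-1/9549867) = 976096022/3183289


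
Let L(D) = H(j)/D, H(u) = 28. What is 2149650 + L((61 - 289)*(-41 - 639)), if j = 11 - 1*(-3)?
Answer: 83320434007/38760 ≈ 2.1496e+6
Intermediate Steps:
j = 14 (j = 11 + 3 = 14)
L(D) = 28/D
2149650 + L((61 - 289)*(-41 - 639)) = 2149650 + 28/(((61 - 289)*(-41 - 639))) = 2149650 + 28/((-228*(-680))) = 2149650 + 28/155040 = 2149650 + 28*(1/155040) = 2149650 + 7/38760 = 83320434007/38760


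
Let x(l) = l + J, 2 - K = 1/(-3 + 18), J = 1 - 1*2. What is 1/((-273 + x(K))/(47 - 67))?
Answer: 300/4081 ≈ 0.073511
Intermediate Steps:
J = -1 (J = 1 - 2 = -1)
K = 29/15 (K = 2 - 1/(-3 + 18) = 2 - 1/15 = 29/15 ≈ 1.9333)
x(l) = -1 + l (x(l) = l - 1 = -1 + l)
1/((-273 + x(K))/(47 - 67)) = 1/((-273 + (-1 + 29/15))/(47 - 67)) = 1/((-273 + 14/15)/(-20)) = 1/(-4081/15*(-1/20)) = 1/(4081/300) = 300/4081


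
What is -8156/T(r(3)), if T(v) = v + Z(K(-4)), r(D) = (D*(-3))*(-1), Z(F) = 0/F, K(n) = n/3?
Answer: -8156/9 ≈ -906.22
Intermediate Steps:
K(n) = n/3 (K(n) = n*(⅓) = n/3)
Z(F) = 0
r(D) = 3*D (r(D) = -3*D*(-1) = 3*D)
T(v) = v (T(v) = v + 0 = v)
-8156/T(r(3)) = -8156/(3*3) = -8156/9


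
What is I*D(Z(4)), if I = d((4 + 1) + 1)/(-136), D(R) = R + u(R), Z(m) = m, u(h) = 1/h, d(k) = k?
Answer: -3/16 ≈ -0.18750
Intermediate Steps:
u(h) = 1/h
D(R) = R + 1/R
I = -3/68 (I = ((4 + 1) + 1)/(-136) = (5 + 1)*(-1/136) = 6*(-1/136) = -3/68 ≈ -0.044118)
I*D(Z(4)) = -3*(4 + 1/4)/68 = -3*(4 + ¼)/68 = -3/68*17/4 = -3/16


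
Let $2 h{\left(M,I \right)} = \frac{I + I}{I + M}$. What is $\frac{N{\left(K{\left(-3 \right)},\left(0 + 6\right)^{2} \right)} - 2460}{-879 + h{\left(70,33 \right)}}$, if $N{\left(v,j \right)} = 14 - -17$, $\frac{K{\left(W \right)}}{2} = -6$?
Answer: $\frac{250187}{90504} \approx 2.7644$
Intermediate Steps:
$K{\left(W \right)} = -12$ ($K{\left(W \right)} = 2 \left(-6\right) = -12$)
$N{\left(v,j \right)} = 31$ ($N{\left(v,j \right)} = 14 + 17 = 31$)
$h{\left(M,I \right)} = \frac{I}{I + M}$ ($h{\left(M,I \right)} = \frac{\left(I + I\right) \frac{1}{I + M}}{2} = \frac{2 I \frac{1}{I + M}}{2} = \frac{I}{I + M}$)
$\frac{N{\left(K{\left(-3 \right)},\left(0 + 6\right)^{2} \right)} - 2460}{-879 + h{\left(70,33 \right)}} = \frac{31 - 2460}{-879 + \frac{33}{33 + 70}} = - \frac{2429}{-879 + \frac{33}{103}} = - \frac{2429}{- \frac{90504}{103}} = \left(-2429\right) \left(- \frac{103}{90504}\right) = \frac{250187}{90504}$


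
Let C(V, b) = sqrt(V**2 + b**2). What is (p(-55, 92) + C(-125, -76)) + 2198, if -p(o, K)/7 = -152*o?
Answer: -56322 + sqrt(21401) ≈ -56176.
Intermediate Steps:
p(o, K) = 1064*o (p(o, K) = -(-56)*19*o = -(-1064)*o = 1064*o)
(p(-55, 92) + C(-125, -76)) + 2198 = (1064*(-55) + sqrt((-125)**2 + (-76)**2)) + 2198 = (-58520 + sqrt(15625 + 5776)) + 2198 = (-58520 + sqrt(21401)) + 2198 = -56322 + sqrt(21401)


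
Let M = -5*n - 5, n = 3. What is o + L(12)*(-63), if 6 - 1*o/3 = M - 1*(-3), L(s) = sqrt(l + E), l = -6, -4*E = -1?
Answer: 69 - 63*I*sqrt(23)/2 ≈ 69.0 - 151.07*I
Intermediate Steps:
E = 1/4 (E = -1/4*(-1) = 1/4 ≈ 0.25000)
L(s) = I*sqrt(23)/2 (L(s) = sqrt(-6 + 1/4) = sqrt(-23/4) = I*sqrt(23)/2)
M = -20 (M = -5*3 - 5 = -15 - 5 = -20)
o = 69 (o = 18 - 3*(-20 - 1*(-3)) = 18 - 3*(-20 + 3) = 18 - 3*(-17) = 18 + 51 = 69)
o + L(12)*(-63) = 69 + (I*sqrt(23)/2)*(-63) = 69 - 63*I*sqrt(23)/2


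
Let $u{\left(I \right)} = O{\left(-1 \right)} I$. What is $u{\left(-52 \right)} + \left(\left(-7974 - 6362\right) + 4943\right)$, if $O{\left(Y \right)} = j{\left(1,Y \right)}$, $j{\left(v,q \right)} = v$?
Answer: $-9445$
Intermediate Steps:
$O{\left(Y \right)} = 1$
$u{\left(I \right)} = I$ ($u{\left(I \right)} = 1 I = I$)
$u{\left(-52 \right)} + \left(\left(-7974 - 6362\right) + 4943\right) = -52 + \left(\left(-7974 - 6362\right) + 4943\right) = -52 + \left(-14336 + 4943\right) = -52 - 9393 = -9445$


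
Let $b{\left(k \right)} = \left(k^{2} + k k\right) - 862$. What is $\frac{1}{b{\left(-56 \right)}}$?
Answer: $\frac{1}{5410} \approx 0.00018484$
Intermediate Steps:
$b{\left(k \right)} = -862 + 2 k^{2}$ ($b{\left(k \right)} = \left(k^{2} + k^{2}\right) - 862 = 2 k^{2} - 862 = -862 + 2 k^{2}$)
$\frac{1}{b{\left(-56 \right)}} = \frac{1}{-862 + 2 \left(-56\right)^{2}} = \frac{1}{-862 + 2 \cdot 3136} = \frac{1}{-862 + 6272} = \frac{1}{5410}$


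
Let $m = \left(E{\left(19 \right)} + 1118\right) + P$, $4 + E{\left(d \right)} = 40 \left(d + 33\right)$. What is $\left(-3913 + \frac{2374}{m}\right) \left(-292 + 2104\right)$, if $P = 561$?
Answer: $- \frac{26619985092}{3755} \approx -7.0892 \cdot 10^{6}$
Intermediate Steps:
$E{\left(d \right)} = 1316 + 40 d$ ($E{\left(d \right)} = -4 + 40 \left(d + 33\right) = -4 + 40 \left(33 + d\right) = -4 + \left(1320 + 40 d\right) = 1316 + 40 d$)
$m = 3755$ ($m = \left(\left(1316 + 40 \cdot 19\right) + 1118\right) + 561 = \left(\left(1316 + 760\right) + 1118\right) + 561 = \left(2076 + 1118\right) + 561 = 3194 + 561 = 3755$)
$\left(-3913 + \frac{2374}{m}\right) \left(-292 + 2104\right) = \left(-3913 + \frac{2374}{3755}\right) \left(-292 + 2104\right) = \left(-3913 + 2374 \cdot \frac{1}{3755}\right) 1812 = \left(-3913 + \frac{2374}{3755}\right) 1812 = \left(- \frac{14690941}{3755}\right) 1812 = - \frac{26619985092}{3755}$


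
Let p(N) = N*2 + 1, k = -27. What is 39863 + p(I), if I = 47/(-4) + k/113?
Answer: 9003845/226 ≈ 39840.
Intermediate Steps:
I = -5419/452 (I = 47/(-4) - 27/113 = 47*(-1/4) - 27*1/113 = -47/4 - 27/113 = -5419/452 ≈ -11.989)
p(N) = 1 + 2*N (p(N) = 2*N + 1 = 1 + 2*N)
39863 + p(I) = 39863 + (1 + 2*(-5419/452)) = 39863 + (1 - 5419/226) = 39863 - 5193/226 = 9003845/226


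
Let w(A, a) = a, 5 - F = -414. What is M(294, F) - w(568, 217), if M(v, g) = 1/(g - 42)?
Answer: -81808/377 ≈ -217.00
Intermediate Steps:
F = 419 (F = 5 - 1*(-414) = 5 + 414 = 419)
M(v, g) = 1/(-42 + g)
M(294, F) - w(568, 217) = 1/(-42 + 419) - 1*217 = 1/377 - 217 = -81808/377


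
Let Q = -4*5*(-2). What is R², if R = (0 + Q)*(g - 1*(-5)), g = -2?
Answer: 14400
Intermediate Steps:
Q = 40 (Q = -20*(-2) = 40)
R = 120 (R = (0 + 40)*(-2 - 1*(-5)) = 40*(-2 + 5) = 40*3 = 120)
R² = 120² = 14400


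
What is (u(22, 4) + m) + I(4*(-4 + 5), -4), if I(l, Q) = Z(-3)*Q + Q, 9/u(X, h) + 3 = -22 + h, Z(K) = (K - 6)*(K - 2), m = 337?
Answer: 1068/7 ≈ 152.57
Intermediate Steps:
Z(K) = (-6 + K)*(-2 + K)
u(X, h) = 9/(-25 + h) (u(X, h) = 9/(-3 + (-22 + h)) = 9/(-25 + h))
I(l, Q) = 46*Q (I(l, Q) = (12 + (-3)² - 8*(-3))*Q + Q = (12 + 9 + 24)*Q + Q = 45*Q + Q = 46*Q)
(u(22, 4) + m) + I(4*(-4 + 5), -4) = (9/(-25 + 4) + 337) + 46*(-4) = (9/(-21) + 337) - 184 = (9*(-1/21) + 337) - 184 = (-3/7 + 337) - 184 = 2356/7 - 184 = 1068/7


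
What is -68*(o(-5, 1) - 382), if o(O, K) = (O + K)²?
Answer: 24888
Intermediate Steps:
o(O, K) = (K + O)²
-68*(o(-5, 1) - 382) = -68*((1 - 5)² - 382) = -68*((-4)² - 382) = -68*(16 - 382) = -68*(-366) = 24888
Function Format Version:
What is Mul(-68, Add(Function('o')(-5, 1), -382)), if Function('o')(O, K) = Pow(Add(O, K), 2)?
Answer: 24888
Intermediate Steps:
Function('o')(O, K) = Pow(Add(K, O), 2)
Mul(-68, Add(Function('o')(-5, 1), -382)) = Mul(-68, Add(Pow(Add(1, -5), 2), -382)) = Mul(-68, Add(Pow(-4, 2), -382)) = Mul(-68, Add(16, -382)) = Mul(-68, -366) = 24888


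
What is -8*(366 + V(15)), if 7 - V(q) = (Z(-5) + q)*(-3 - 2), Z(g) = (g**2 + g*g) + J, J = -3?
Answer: -5464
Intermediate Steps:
Z(g) = -3 + 2*g**2 (Z(g) = (g**2 + g*g) - 3 = (g**2 + g**2) - 3 = 2*g**2 - 3 = -3 + 2*g**2)
V(q) = 242 + 5*q (V(q) = 7 - ((-3 + 2*(-5)**2) + q)*(-3 - 2) = 7 - ((-3 + 2*25) + q)*(-5) = 7 - ((-3 + 50) + q)*(-5) = 7 - (47 + q)*(-5) = 7 - (-235 - 5*q) = 7 + (235 + 5*q) = 242 + 5*q)
-8*(366 + V(15)) = -8*(366 + (242 + 5*15)) = -8*(366 + (242 + 75)) = -8*(366 + 317) = -8*683 = -5464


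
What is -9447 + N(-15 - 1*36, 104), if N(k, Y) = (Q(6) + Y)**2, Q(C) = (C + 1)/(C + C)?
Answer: 214657/144 ≈ 1490.7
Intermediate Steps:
Q(C) = (1 + C)/(2*C) (Q(C) = (1 + C)/((2*C)) = (1 + C)*(1/(2*C)) = (1 + C)/(2*C))
N(k, Y) = (7/12 + Y)**2 (N(k, Y) = ((1/2)*(1 + 6)/6 + Y)**2 = ((1/2)*(1/6)*7 + Y)**2 = (7/12 + Y)**2)
-9447 + N(-15 - 1*36, 104) = -9447 + (7 + 12*104)**2/144 = -9447 + (7 + 1248)**2/144 = -9447 + (1/144)*1255**2 = -9447 + (1/144)*1575025 = -9447 + 1575025/144 = 214657/144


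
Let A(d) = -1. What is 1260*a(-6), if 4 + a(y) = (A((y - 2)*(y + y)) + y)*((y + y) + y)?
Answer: 153720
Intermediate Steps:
a(y) = -4 + 3*y*(-1 + y) (a(y) = -4 + (-1 + y)*((y + y) + y) = -4 + (-1 + y)*(2*y + y) = -4 + (-1 + y)*(3*y) = -4 + 3*y*(-1 + y))
1260*a(-6) = 1260*(-4 - 3*(-6) + 3*(-6)²) = 1260*(-4 + 18 + 3*36) = 1260*(-4 + 18 + 108) = 1260*122 = 153720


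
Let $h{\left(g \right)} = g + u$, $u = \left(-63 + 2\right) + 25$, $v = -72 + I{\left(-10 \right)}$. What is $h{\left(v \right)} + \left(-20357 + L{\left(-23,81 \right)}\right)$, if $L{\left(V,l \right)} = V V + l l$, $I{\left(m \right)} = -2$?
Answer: $-13377$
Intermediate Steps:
$L{\left(V,l \right)} = V^{2} + l^{2}$
$v = -74$ ($v = -72 - 2 = -74$)
$u = -36$ ($u = -61 + 25 = -36$)
$h{\left(g \right)} = -36 + g$ ($h{\left(g \right)} = g - 36 = -36 + g$)
$h{\left(v \right)} + \left(-20357 + L{\left(-23,81 \right)}\right) = \left(-36 - 74\right) + \left(-20357 + \left(\left(-23\right)^{2} + 81^{2}\right)\right) = -110 + \left(-20357 + \left(529 + 6561\right)\right) = -110 + \left(-20357 + 7090\right) = -110 - 13267 = -13377$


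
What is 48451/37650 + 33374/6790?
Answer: 158551339/25564350 ≈ 6.2020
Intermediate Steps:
48451/37650 + 33374/6790 = 48451*(1/37650) + 33374*(1/6790) = 48451/37650 + 16687/3395 = 158551339/25564350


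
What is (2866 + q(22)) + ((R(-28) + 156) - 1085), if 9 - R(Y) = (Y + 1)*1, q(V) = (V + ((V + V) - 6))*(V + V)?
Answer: 4613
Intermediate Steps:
q(V) = 2*V*(-6 + 3*V) (q(V) = (V + (2*V - 6))*(2*V) = (V + (-6 + 2*V))*(2*V) = (-6 + 3*V)*(2*V) = 2*V*(-6 + 3*V))
R(Y) = 8 - Y (R(Y) = 9 - (Y + 1) = 9 - (1 + Y) = 9 + (-1 - Y) = 8 - Y)
(2866 + q(22)) + ((R(-28) + 156) - 1085) = (2866 + 6*22*(-2 + 22)) + (((8 - 1*(-28)) + 156) - 1085) = (2866 + 6*22*20) + (((8 + 28) + 156) - 1085) = (2866 + 2640) + ((36 + 156) - 1085) = 5506 + (192 - 1085) = 5506 - 893 = 4613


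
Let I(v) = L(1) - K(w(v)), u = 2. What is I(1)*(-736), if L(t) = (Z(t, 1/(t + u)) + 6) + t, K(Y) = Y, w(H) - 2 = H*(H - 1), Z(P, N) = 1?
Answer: -4416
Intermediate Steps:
w(H) = 2 + H*(-1 + H) (w(H) = 2 + H*(H - 1) = 2 + H*(-1 + H))
L(t) = 7 + t (L(t) = (1 + 6) + t = 7 + t)
I(v) = 6 + v - v² (I(v) = (7 + 1) - (2 + v² - v) = 8 + (-2 + v - v²) = 6 + v - v²)
I(1)*(-736) = (6 + 1 - 1*1²)*(-736) = (6 + 1 - 1*1)*(-736) = (6 + 1 - 1)*(-736) = 6*(-736) = -4416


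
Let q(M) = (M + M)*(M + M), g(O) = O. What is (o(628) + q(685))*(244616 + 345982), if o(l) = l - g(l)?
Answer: 1108493386200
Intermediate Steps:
o(l) = 0 (o(l) = l - l = 0)
q(M) = 4*M² (q(M) = (2*M)*(2*M) = 4*M²)
(o(628) + q(685))*(244616 + 345982) = (0 + 4*685²)*(244616 + 345982) = (0 + 4*469225)*590598 = (0 + 1876900)*590598 = 1876900*590598 = 1108493386200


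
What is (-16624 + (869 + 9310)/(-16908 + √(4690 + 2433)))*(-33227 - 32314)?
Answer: 23960431022370612/21990257 + 51318603*√7123/21990257 ≈ 1.0896e+9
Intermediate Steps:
(-16624 + (869 + 9310)/(-16908 + √(4690 + 2433)))*(-33227 - 32314) = (-16624 + 10179/(-16908 + √7123))*(-65541) = 1089553584 - 667141839/(-16908 + √7123)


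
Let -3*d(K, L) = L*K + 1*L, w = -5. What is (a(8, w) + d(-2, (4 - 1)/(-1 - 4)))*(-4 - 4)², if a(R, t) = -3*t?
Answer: 4736/5 ≈ 947.20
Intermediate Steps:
d(K, L) = -L/3 - K*L/3 (d(K, L) = -(L*K + 1*L)/3 = -(K*L + L)/3 = -(L + K*L)/3 = -L/3 - K*L/3)
(a(8, w) + d(-2, (4 - 1)/(-1 - 4)))*(-4 - 4)² = (-3*(-5) - (4 - 1)/(-1 - 4)*(1 - 2)/3)*(-4 - 4)² = (15 - ⅓*3/(-5)*(-1))*(-8)² = (15 - ⅓*3*(-⅕)*(-1))*64 = (15 - ⅓*(-⅗)*(-1))*64 = (15 - ⅕)*64 = (74/5)*64 = 4736/5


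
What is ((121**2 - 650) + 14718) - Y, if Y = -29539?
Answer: 58248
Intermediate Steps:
((121**2 - 650) + 14718) - Y = ((121**2 - 650) + 14718) - 1*(-29539) = ((14641 - 650) + 14718) + 29539 = (13991 + 14718) + 29539 = 28709 + 29539 = 58248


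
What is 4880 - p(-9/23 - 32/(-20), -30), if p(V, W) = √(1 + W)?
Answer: 4880 - I*√29 ≈ 4880.0 - 5.3852*I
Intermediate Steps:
4880 - p(-9/23 - 32/(-20), -30) = 4880 - √(1 - 30) = 4880 - √(-29) = 4880 - I*√29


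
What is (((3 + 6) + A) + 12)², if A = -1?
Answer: 400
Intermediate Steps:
(((3 + 6) + A) + 12)² = (((3 + 6) - 1) + 12)² = ((9 - 1) + 12)² = (8 + 12)² = 20² = 400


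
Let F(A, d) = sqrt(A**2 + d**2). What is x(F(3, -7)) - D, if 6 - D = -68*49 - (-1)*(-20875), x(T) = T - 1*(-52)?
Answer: -24161 + sqrt(58) ≈ -24153.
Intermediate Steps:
x(T) = 52 + T (x(T) = T + 52 = 52 + T)
D = 24213 (D = 6 - (-68*49 - (-1)*(-20875)) = 6 - (-3332 - 1*20875) = 6 - (-3332 - 20875) = 6 - 1*(-24207) = 6 + 24207 = 24213)
x(F(3, -7)) - D = (52 + sqrt(3**2 + (-7)**2)) - 1*24213 = (52 + sqrt(9 + 49)) - 24213 = (52 + sqrt(58)) - 24213 = -24161 + sqrt(58)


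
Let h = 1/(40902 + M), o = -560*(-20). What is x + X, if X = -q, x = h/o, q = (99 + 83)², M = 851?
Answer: -15489895366399/467633600 ≈ -33124.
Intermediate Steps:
o = 11200
h = 1/41753 (h = 1/(40902 + 851) = 1/41753 ≈ 2.3950e-5)
q = 33124 (q = 182² = 33124)
x = 1/467633600 (x = (1/41753)/11200 = (1/41753)*(1/11200) = 1/467633600 ≈ 2.1384e-9)
X = -33124 (X = -1*33124 = -33124)
x + X = 1/467633600 - 33124 = -15489895366399/467633600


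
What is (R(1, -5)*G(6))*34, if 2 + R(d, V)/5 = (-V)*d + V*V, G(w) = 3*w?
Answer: 85680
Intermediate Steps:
R(d, V) = -10 + 5*V**2 - 5*V*d (R(d, V) = -10 + 5*((-V)*d + V*V) = -10 + 5*(-V*d + V**2) = -10 + 5*(V**2 - V*d) = -10 + (5*V**2 - 5*V*d) = -10 + 5*V**2 - 5*V*d)
(R(1, -5)*G(6))*34 = ((-10 + 5*(-5)**2 - 5*(-5)*1)*(3*6))*34 = ((-10 + 5*25 + 25)*18)*34 = ((-10 + 125 + 25)*18)*34 = (140*18)*34 = 2520*34 = 85680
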